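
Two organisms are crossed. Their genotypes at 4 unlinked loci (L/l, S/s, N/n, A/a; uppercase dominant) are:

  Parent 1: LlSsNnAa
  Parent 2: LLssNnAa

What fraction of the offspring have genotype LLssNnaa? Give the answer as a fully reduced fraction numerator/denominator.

P(LLssNnaa) = 1/32

LlSsNnAa gametes: LSNA×1, LSNa×1, LSnA×1, LSna×1, LsNA×1, LsNa×1, LsnA×1, Lsna×1, lSNA×1, lSNa×1, lSnA×1, lSna×1, lsNA×1, lsNa×1, lsnA×1, lsna×1
LLssNnAa gametes: LsNA×4, LsNa×4, LsnA×4, Lsna×4
LlSsNnAa×LLssNnAa grid (16·16=256): LLSsNNAA=4 LLSsNNAa=8 LLSsNNaa=4 LLSsNnAA=8 LLSsNnAa=16 LLSsNnaa=8 LLSsnnAA=4 LLSsnnAa=8 LLSsnnaa=4 LLssNNAA=4 LLssNNAa=8 LLssNNaa=4 LLssNnAA=8 LLssNnAa=16 LLssNnaa=8 LLssnnAA=4 LLssnnAa=8 LLssnnaa=4 LlSsNNAA=4 LlSsNNAa=8 LlSsNNaa=4 LlSsNnAA=8 LlSsNnAa=16 LlSsNnaa=8 LlSsnnAA=4 LlSsnnAa=8 LlSsnnaa=4 LlssNNAA=4 LlssNNAa=8 LlssNNaa=4 LlssNnAA=8 LlssNnAa=16 LlssNnaa=8 LlssnnAA=4 LlssnnAa=8 Llssnnaa=4
LLssNnaa hits 8/256; gcd=8; 8÷8/256÷8 = 1/32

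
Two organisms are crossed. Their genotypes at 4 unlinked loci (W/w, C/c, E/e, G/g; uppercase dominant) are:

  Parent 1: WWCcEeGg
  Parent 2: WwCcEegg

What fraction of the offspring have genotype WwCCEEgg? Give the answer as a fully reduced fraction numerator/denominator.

P(WwCCEEgg) = 1/64

WWCcEeGg gametes: WCEG×2, WCEg×2, WCeG×2, WCeg×2, WcEG×2, WcEg×2, WceG×2, Wceg×2
WwCcEegg gametes: WCEg×2, WCeg×2, WcEg×2, Wceg×2, wCEg×2, wCeg×2, wcEg×2, wceg×2
WWCcEeGg×WwCcEegg grid (16·16=256): WWCCEEGg=4 WWCCEEgg=4 WWCCEeGg=8 WWCCEegg=8 WWCCeeGg=4 WWCCeegg=4 WWCcEEGg=8 WWCcEEgg=8 WWCcEeGg=16 WWCcEegg=16 WWCceeGg=8 WWCceegg=8 WWccEEGg=4 WWccEEgg=4 WWccEeGg=8 WWccEegg=8 WWcceeGg=4 WWcceegg=4 WwCCEEGg=4 WwCCEEgg=4 WwCCEeGg=8 WwCCEegg=8 WwCCeeGg=4 WwCCeegg=4 WwCcEEGg=8 WwCcEEgg=8 WwCcEeGg=16 WwCcEegg=16 WwCceeGg=8 WwCceegg=8 WwccEEGg=4 WwccEEgg=4 WwccEeGg=8 WwccEegg=8 WwcceeGg=4 Wwcceegg=4
WwCCEEgg hits 4/256; gcd=4; 4÷4/256÷4 = 1/64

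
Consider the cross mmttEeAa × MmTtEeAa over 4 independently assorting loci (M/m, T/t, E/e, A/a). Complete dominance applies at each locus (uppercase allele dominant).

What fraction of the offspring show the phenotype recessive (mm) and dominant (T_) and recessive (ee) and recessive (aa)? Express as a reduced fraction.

P(mm T_ ee aa) = 1/64

mmttEeAa gametes: mtEA×4, mtEa×4, mteA×4, mtea×4
MmTtEeAa gametes: MTEA×1, MTEa×1, MTeA×1, MTea×1, MtEA×1, MtEa×1, MteA×1, Mtea×1, mTEA×1, mTEa×1, mTeA×1, mTea×1, mtEA×1, mtEa×1, mteA×1, mtea×1
mmttEeAa×MmTtEeAa grid (16·16=256): MmTtEEAA=4 MmTtEEAa=8 MmTtEEaa=4 MmTtEeAA=8 MmTtEeAa=16 MmTtEeaa=8 MmTteeAA=4 MmTteeAa=8 MmTteeaa=4 MmttEEAA=4 MmttEEAa=8 MmttEEaa=4 MmttEeAA=8 MmttEeAa=16 MmttEeaa=8 MmtteeAA=4 MmtteeAa=8 Mmtteeaa=4 mmTtEEAA=4 mmTtEEAa=8 mmTtEEaa=4 mmTtEeAA=8 mmTtEeAa=16 mmTtEeaa=8 mmTteeAA=4 mmTteeAa=8 mmTteeaa=4 mmttEEAA=4 mmttEEAa=8 mmttEEaa=4 mmttEeAA=8 mmttEeAa=16 mmttEeaa=8 mmtteeAA=4 mmtteeAa=8 mmtteeaa=4
mm T_ ee aa hits 4/256; gcd=4; 4÷4/256÷4 = 1/64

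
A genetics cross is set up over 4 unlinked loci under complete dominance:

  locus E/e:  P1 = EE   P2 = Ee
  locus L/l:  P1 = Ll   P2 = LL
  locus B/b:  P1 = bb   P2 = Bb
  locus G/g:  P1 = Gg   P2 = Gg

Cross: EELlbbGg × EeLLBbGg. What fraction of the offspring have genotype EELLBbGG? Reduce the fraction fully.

P(EELLBbGG) = 1/32

EELlbbGg gametes: ELbG×4, ELbg×4, ElbG×4, Elbg×4
EeLLBbGg gametes: ELBG×2, ELBg×2, ELbG×2, ELbg×2, eLBG×2, eLBg×2, eLbG×2, eLbg×2
EELlbbGg×EeLLBbGg grid (16·16=256): EELLBbGG=8 EELLBbGg=16 EELLBbgg=8 EELLbbGG=8 EELLbbGg=16 EELLbbgg=8 EELlBbGG=8 EELlBbGg=16 EELlBbgg=8 EELlbbGG=8 EELlbbGg=16 EELlbbgg=8 EeLLBbGG=8 EeLLBbGg=16 EeLLBbgg=8 EeLLbbGG=8 EeLLbbGg=16 EeLLbbgg=8 EeLlBbGG=8 EeLlBbGg=16 EeLlBbgg=8 EeLlbbGG=8 EeLlbbGg=16 EeLlbbgg=8
EELLBbGG hits 8/256; gcd=8; 8÷8/256÷8 = 1/32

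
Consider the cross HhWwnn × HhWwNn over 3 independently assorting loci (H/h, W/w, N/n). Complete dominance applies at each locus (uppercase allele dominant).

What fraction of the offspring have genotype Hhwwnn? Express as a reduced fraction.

P(Hhwwnn) = 1/16

HhWwnn gametes: HWn×2, Hwn×2, hWn×2, hwn×2
HhWwNn gametes: HWN×1, HWn×1, HwN×1, Hwn×1, hWN×1, hWn×1, hwN×1, hwn×1
HhWwnn×HhWwNn grid (8·8=64): HHWWNn=2 HHWWnn=2 HHWwNn=4 HHWwnn=4 HHwwNn=2 HHwwnn=2 HhWWNn=4 HhWWnn=4 HhWwNn=8 HhWwnn=8 HhwwNn=4 Hhwwnn=4 hhWWNn=2 hhWWnn=2 hhWwNn=4 hhWwnn=4 hhwwNn=2 hhwwnn=2
Hhwwnn hits 4/64; gcd=4; 4÷4/64÷4 = 1/16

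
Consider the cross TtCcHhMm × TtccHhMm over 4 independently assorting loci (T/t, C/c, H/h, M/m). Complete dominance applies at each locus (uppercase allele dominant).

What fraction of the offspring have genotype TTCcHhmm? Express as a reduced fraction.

TtCcHhMm gametes: TCHM×1, TCHm×1, TChM×1, TChm×1, TcHM×1, TcHm×1, TchM×1, Tchm×1, tCHM×1, tCHm×1, tChM×1, tChm×1, tcHM×1, tcHm×1, tchM×1, tchm×1
TtccHhMm gametes: TcHM×2, TcHm×2, TchM×2, Tchm×2, tcHM×2, tcHm×2, tchM×2, tchm×2
TtCcHhMm×TtccHhMm grid (16·16=256): TTCcHHMM=2 TTCcHHMm=4 TTCcHHmm=2 TTCcHhMM=4 TTCcHhMm=8 TTCcHhmm=4 TTCchhMM=2 TTCchhMm=4 TTCchhmm=2 TTccHHMM=2 TTccHHMm=4 TTccHHmm=2 TTccHhMM=4 TTccHhMm=8 TTccHhmm=4 TTcchhMM=2 TTcchhMm=4 TTcchhmm=2 TtCcHHMM=4 TtCcHHMm=8 TtCcHHmm=4 TtCcHhMM=8 TtCcHhMm=16 TtCcHhmm=8 TtCchhMM=4 TtCchhMm=8 TtCchhmm=4 TtccHHMM=4 TtccHHMm=8 TtccHHmm=4 TtccHhMM=8 TtccHhMm=16 TtccHhmm=8 TtcchhMM=4 TtcchhMm=8 Ttcchhmm=4 ttCcHHMM=2 ttCcHHMm=4 ttCcHHmm=2 ttCcHhMM=4 ttCcHhMm=8 ttCcHhmm=4 ttCchhMM=2 ttCchhMm=4 ttCchhmm=2 ttccHHMM=2 ttccHHMm=4 ttccHHmm=2 ttccHhMM=4 ttccHhMm=8 ttccHhmm=4 ttcchhMM=2 ttcchhMm=4 ttcchhmm=2
TTCcHhmm hits 4/256; gcd=4; 4÷4/256÷4 = 1/64

P(TTCcHhmm) = 1/64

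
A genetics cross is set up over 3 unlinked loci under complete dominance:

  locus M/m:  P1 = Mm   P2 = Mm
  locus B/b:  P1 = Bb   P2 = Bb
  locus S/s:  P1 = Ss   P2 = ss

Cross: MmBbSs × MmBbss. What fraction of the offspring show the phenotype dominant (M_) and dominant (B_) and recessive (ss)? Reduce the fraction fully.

P(M_ B_ ss) = 9/32

MmBbSs gametes: MBS×1, MBs×1, MbS×1, Mbs×1, mBS×1, mBs×1, mbS×1, mbs×1
MmBbss gametes: MBs×2, Mbs×2, mBs×2, mbs×2
MmBbSs×MmBbss grid (8·8=64): MMBBSs=2 MMBBss=2 MMBbSs=4 MMBbss=4 MMbbSs=2 MMbbss=2 MmBBSs=4 MmBBss=4 MmBbSs=8 MmBbss=8 MmbbSs=4 Mmbbss=4 mmBBSs=2 mmBBss=2 mmBbSs=4 mmBbss=4 mmbbSs=2 mmbbss=2
M_ B_ ss hits 18/64; gcd=2; 18÷2/64÷2 = 9/32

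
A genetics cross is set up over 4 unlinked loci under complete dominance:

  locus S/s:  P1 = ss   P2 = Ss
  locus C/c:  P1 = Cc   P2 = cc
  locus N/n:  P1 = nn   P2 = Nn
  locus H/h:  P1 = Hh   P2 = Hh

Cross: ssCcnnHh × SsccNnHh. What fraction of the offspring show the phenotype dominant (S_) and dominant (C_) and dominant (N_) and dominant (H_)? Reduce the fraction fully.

ssCcnnHh gametes: sCnH×4, sCnh×4, scnH×4, scnh×4
SsccNnHh gametes: ScNH×2, ScNh×2, ScnH×2, Scnh×2, scNH×2, scNh×2, scnH×2, scnh×2
ssCcnnHh×SsccNnHh grid (16·16=256): SsCcNnHH=8 SsCcNnHh=16 SsCcNnhh=8 SsCcnnHH=8 SsCcnnHh=16 SsCcnnhh=8 SsccNnHH=8 SsccNnHh=16 SsccNnhh=8 SsccnnHH=8 SsccnnHh=16 Ssccnnhh=8 ssCcNnHH=8 ssCcNnHh=16 ssCcNnhh=8 ssCcnnHH=8 ssCcnnHh=16 ssCcnnhh=8 ssccNnHH=8 ssccNnHh=16 ssccNnhh=8 ssccnnHH=8 ssccnnHh=16 ssccnnhh=8
S_ C_ N_ H_ hits 24/256; gcd=8; 24÷8/256÷8 = 3/32

P(S_ C_ N_ H_) = 3/32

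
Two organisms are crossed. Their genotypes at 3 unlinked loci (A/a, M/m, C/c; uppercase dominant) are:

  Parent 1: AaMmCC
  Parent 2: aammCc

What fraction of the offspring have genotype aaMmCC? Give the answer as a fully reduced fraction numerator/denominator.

P(aaMmCC) = 1/8

AaMmCC gametes: AMC×2, AmC×2, aMC×2, amC×2
aammCc gametes: amC×4, amc×4
AaMmCC×aammCc grid (8·8=64): AaMmCC=8 AaMmCc=8 AammCC=8 AammCc=8 aaMmCC=8 aaMmCc=8 aammCC=8 aammCc=8
aaMmCC hits 8/64; gcd=8; 8÷8/64÷8 = 1/8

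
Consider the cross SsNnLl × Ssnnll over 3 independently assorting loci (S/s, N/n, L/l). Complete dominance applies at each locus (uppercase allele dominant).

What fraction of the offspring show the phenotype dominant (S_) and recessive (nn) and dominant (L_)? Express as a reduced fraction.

P(S_ nn L_) = 3/16

SsNnLl gametes: SNL×1, SNl×1, SnL×1, Snl×1, sNL×1, sNl×1, snL×1, snl×1
Ssnnll gametes: Snl×4, snl×4
SsNnLl×Ssnnll grid (8·8=64): SSNnLl=4 SSNnll=4 SSnnLl=4 SSnnll=4 SsNnLl=8 SsNnll=8 SsnnLl=8 Ssnnll=8 ssNnLl=4 ssNnll=4 ssnnLl=4 ssnnll=4
S_ nn L_ hits 12/64; gcd=4; 12÷4/64÷4 = 3/16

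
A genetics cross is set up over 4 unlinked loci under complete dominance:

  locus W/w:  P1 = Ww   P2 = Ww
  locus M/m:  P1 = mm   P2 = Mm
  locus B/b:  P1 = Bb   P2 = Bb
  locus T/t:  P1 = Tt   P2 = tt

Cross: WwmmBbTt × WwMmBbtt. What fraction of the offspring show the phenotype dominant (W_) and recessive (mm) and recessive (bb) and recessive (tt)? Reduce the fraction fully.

P(W_ mm bb tt) = 3/64

WwmmBbTt gametes: WmBT×2, WmBt×2, WmbT×2, Wmbt×2, wmBT×2, wmBt×2, wmbT×2, wmbt×2
WwMmBbtt gametes: WMBt×2, WMbt×2, WmBt×2, Wmbt×2, wMBt×2, wMbt×2, wmBt×2, wmbt×2
WwmmBbTt×WwMmBbtt grid (16·16=256): WWMmBBTt=4 WWMmBBtt=4 WWMmBbTt=8 WWMmBbtt=8 WWMmbbTt=4 WWMmbbtt=4 WWmmBBTt=4 WWmmBBtt=4 WWmmBbTt=8 WWmmBbtt=8 WWmmbbTt=4 WWmmbbtt=4 WwMmBBTt=8 WwMmBBtt=8 WwMmBbTt=16 WwMmBbtt=16 WwMmbbTt=8 WwMmbbtt=8 WwmmBBTt=8 WwmmBBtt=8 WwmmBbTt=16 WwmmBbtt=16 WwmmbbTt=8 Wwmmbbtt=8 wwMmBBTt=4 wwMmBBtt=4 wwMmBbTt=8 wwMmBbtt=8 wwMmbbTt=4 wwMmbbtt=4 wwmmBBTt=4 wwmmBBtt=4 wwmmBbTt=8 wwmmBbtt=8 wwmmbbTt=4 wwmmbbtt=4
W_ mm bb tt hits 12/256; gcd=4; 12÷4/256÷4 = 3/64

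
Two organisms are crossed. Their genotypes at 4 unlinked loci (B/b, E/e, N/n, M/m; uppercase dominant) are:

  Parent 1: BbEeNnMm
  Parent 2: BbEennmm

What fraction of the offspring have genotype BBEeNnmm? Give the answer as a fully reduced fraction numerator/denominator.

BbEeNnMm gametes: BENM×1, BENm×1, BEnM×1, BEnm×1, BeNM×1, BeNm×1, BenM×1, Benm×1, bENM×1, bENm×1, bEnM×1, bEnm×1, beNM×1, beNm×1, benM×1, benm×1
BbEennmm gametes: BEnm×4, Benm×4, bEnm×4, benm×4
BbEeNnMm×BbEennmm grid (16·16=256): BBEENnMm=4 BBEENnmm=4 BBEEnnMm=4 BBEEnnmm=4 BBEeNnMm=8 BBEeNnmm=8 BBEennMm=8 BBEennmm=8 BBeeNnMm=4 BBeeNnmm=4 BBeennMm=4 BBeennmm=4 BbEENnMm=8 BbEENnmm=8 BbEEnnMm=8 BbEEnnmm=8 BbEeNnMm=16 BbEeNnmm=16 BbEennMm=16 BbEennmm=16 BbeeNnMm=8 BbeeNnmm=8 BbeennMm=8 Bbeennmm=8 bbEENnMm=4 bbEENnmm=4 bbEEnnMm=4 bbEEnnmm=4 bbEeNnMm=8 bbEeNnmm=8 bbEennMm=8 bbEennmm=8 bbeeNnMm=4 bbeeNnmm=4 bbeennMm=4 bbeennmm=4
BBEeNnmm hits 8/256; gcd=8; 8÷8/256÷8 = 1/32

P(BBEeNnmm) = 1/32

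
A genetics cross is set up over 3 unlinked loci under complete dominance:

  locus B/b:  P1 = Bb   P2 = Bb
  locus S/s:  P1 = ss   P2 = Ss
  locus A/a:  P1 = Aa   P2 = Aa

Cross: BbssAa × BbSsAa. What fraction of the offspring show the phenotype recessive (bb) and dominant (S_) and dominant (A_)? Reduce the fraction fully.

P(bb S_ A_) = 3/32

BbssAa gametes: BsA×2, Bsa×2, bsA×2, bsa×2
BbSsAa gametes: BSA×1, BSa×1, BsA×1, Bsa×1, bSA×1, bSa×1, bsA×1, bsa×1
BbssAa×BbSsAa grid (8·8=64): BBSsAA=2 BBSsAa=4 BBSsaa=2 BBssAA=2 BBssAa=4 BBssaa=2 BbSsAA=4 BbSsAa=8 BbSsaa=4 BbssAA=4 BbssAa=8 Bbssaa=4 bbSsAA=2 bbSsAa=4 bbSsaa=2 bbssAA=2 bbssAa=4 bbssaa=2
bb S_ A_ hits 6/64; gcd=2; 6÷2/64÷2 = 3/32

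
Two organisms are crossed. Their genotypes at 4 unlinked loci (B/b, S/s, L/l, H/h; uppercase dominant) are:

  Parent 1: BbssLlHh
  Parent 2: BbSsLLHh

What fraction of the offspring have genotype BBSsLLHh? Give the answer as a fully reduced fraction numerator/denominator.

P(BBSsLLHh) = 1/32

BbssLlHh gametes: BsLH×2, BsLh×2, BslH×2, Bslh×2, bsLH×2, bsLh×2, bslH×2, bslh×2
BbSsLLHh gametes: BSLH×2, BSLh×2, BsLH×2, BsLh×2, bSLH×2, bSLh×2, bsLH×2, bsLh×2
BbssLlHh×BbSsLLHh grid (16·16=256): BBSsLLHH=4 BBSsLLHh=8 BBSsLLhh=4 BBSsLlHH=4 BBSsLlHh=8 BBSsLlhh=4 BBssLLHH=4 BBssLLHh=8 BBssLLhh=4 BBssLlHH=4 BBssLlHh=8 BBssLlhh=4 BbSsLLHH=8 BbSsLLHh=16 BbSsLLhh=8 BbSsLlHH=8 BbSsLlHh=16 BbSsLlhh=8 BbssLLHH=8 BbssLLHh=16 BbssLLhh=8 BbssLlHH=8 BbssLlHh=16 BbssLlhh=8 bbSsLLHH=4 bbSsLLHh=8 bbSsLLhh=4 bbSsLlHH=4 bbSsLlHh=8 bbSsLlhh=4 bbssLLHH=4 bbssLLHh=8 bbssLLhh=4 bbssLlHH=4 bbssLlHh=8 bbssLlhh=4
BBSsLLHh hits 8/256; gcd=8; 8÷8/256÷8 = 1/32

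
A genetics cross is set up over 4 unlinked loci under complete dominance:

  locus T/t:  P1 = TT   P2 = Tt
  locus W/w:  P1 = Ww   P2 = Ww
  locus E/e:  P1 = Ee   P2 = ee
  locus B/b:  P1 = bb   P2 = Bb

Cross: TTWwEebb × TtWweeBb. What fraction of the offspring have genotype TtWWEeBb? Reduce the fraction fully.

TTWwEebb gametes: TWEb×4, TWeb×4, TwEb×4, Tweb×4
TtWweeBb gametes: TWeB×2, TWeb×2, TweB×2, Tweb×2, tWeB×2, tWeb×2, tweB×2, tweb×2
TTWwEebb×TtWweeBb grid (16·16=256): TTWWEeBb=8 TTWWEebb=8 TTWWeeBb=8 TTWWeebb=8 TTWwEeBb=16 TTWwEebb=16 TTWweeBb=16 TTWweebb=16 TTwwEeBb=8 TTwwEebb=8 TTwweeBb=8 TTwweebb=8 TtWWEeBb=8 TtWWEebb=8 TtWWeeBb=8 TtWWeebb=8 TtWwEeBb=16 TtWwEebb=16 TtWweeBb=16 TtWweebb=16 TtwwEeBb=8 TtwwEebb=8 TtwweeBb=8 Ttwweebb=8
TtWWEeBb hits 8/256; gcd=8; 8÷8/256÷8 = 1/32

P(TtWWEeBb) = 1/32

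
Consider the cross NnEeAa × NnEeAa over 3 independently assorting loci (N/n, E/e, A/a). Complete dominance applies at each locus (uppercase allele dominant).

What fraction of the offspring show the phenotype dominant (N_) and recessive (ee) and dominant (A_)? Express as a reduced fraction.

NnEeAa gametes: NEA×1, NEa×1, NeA×1, Nea×1, nEA×1, nEa×1, neA×1, nea×1
NnEeAa gametes: NEA×1, NEa×1, NeA×1, Nea×1, nEA×1, nEa×1, neA×1, nea×1
NnEeAa×NnEeAa grid (8·8=64): NNEEAA=1 NNEEAa=2 NNEEaa=1 NNEeAA=2 NNEeAa=4 NNEeaa=2 NNeeAA=1 NNeeAa=2 NNeeaa=1 NnEEAA=2 NnEEAa=4 NnEEaa=2 NnEeAA=4 NnEeAa=8 NnEeaa=4 NneeAA=2 NneeAa=4 Nneeaa=2 nnEEAA=1 nnEEAa=2 nnEEaa=1 nnEeAA=2 nnEeAa=4 nnEeaa=2 nneeAA=1 nneeAa=2 nneeaa=1
N_ ee A_ hits 9/64; gcd=1; 9÷1/64÷1 = 9/64

P(N_ ee A_) = 9/64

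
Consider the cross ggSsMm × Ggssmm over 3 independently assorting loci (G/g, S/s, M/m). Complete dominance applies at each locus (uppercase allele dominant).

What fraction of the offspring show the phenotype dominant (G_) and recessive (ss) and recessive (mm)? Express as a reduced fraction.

P(G_ ss mm) = 1/8

ggSsMm gametes: gSM×2, gSm×2, gsM×2, gsm×2
Ggssmm gametes: Gsm×4, gsm×4
ggSsMm×Ggssmm grid (8·8=64): GgSsMm=8 GgSsmm=8 GgssMm=8 Ggssmm=8 ggSsMm=8 ggSsmm=8 ggssMm=8 ggssmm=8
G_ ss mm hits 8/64; gcd=8; 8÷8/64÷8 = 1/8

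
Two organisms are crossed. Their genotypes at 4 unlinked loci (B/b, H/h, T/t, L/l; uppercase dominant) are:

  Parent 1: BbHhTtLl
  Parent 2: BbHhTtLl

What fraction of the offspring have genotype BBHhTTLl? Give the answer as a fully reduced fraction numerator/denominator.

BbHhTtLl gametes: BHTL×1, BHTl×1, BHtL×1, BHtl×1, BhTL×1, BhTl×1, BhtL×1, Bhtl×1, bHTL×1, bHTl×1, bHtL×1, bHtl×1, bhTL×1, bhTl×1, bhtL×1, bhtl×1
BbHhTtLl gametes: BHTL×1, BHTl×1, BHtL×1, BHtl×1, BhTL×1, BhTl×1, BhtL×1, Bhtl×1, bHTL×1, bHTl×1, bHtL×1, bHtl×1, bhTL×1, bhTl×1, bhtL×1, bhtl×1
BbHhTtLl×BbHhTtLl grid (16·16=256): BBHHTTLL=1 BBHHTTLl=2 BBHHTTll=1 BBHHTtLL=2 BBHHTtLl=4 BBHHTtll=2 BBHHttLL=1 BBHHttLl=2 BBHHttll=1 BBHhTTLL=2 BBHhTTLl=4 BBHhTTll=2 BBHhTtLL=4 BBHhTtLl=8 BBHhTtll=4 BBHhttLL=2 BBHhttLl=4 BBHhttll=2 BBhhTTLL=1 BBhhTTLl=2 BBhhTTll=1 BBhhTtLL=2 BBhhTtLl=4 BBhhTtll=2 BBhhttLL=1 BBhhttLl=2 BBhhttll=1 BbHHTTLL=2 BbHHTTLl=4 BbHHTTll=2 BbHHTtLL=4 BbHHTtLl=8 BbHHTtll=4 BbHHttLL=2 BbHHttLl=4 BbHHttll=2 BbHhTTLL=4 BbHhTTLl=8 BbHhTTll=4 BbHhTtLL=8 BbHhTtLl=16 BbHhTtll=8 BbHhttLL=4 BbHhttLl=8 BbHhttll=4 BbhhTTLL=2 BbhhTTLl=4 BbhhTTll=2 BbhhTtLL=4 BbhhTtLl=8 BbhhTtll=4 BbhhttLL=2 BbhhttLl=4 Bbhhttll=2 bbHHTTLL=1 bbHHTTLl=2 bbHHTTll=1 bbHHTtLL=2 bbHHTtLl=4 bbHHTtll=2 bbHHttLL=1 bbHHttLl=2 bbHHttll=1 bbHhTTLL=2 bbHhTTLl=4 bbHhTTll=2 bbHhTtLL=4 bbHhTtLl=8 bbHhTtll=4 bbHhttLL=2 bbHhttLl=4 bbHhttll=2 bbhhTTLL=1 bbhhTTLl=2 bbhhTTll=1 bbhhTtLL=2 bbhhTtLl=4 bbhhTtll=2 bbhhttLL=1 bbhhttLl=2 bbhhttll=1
BBHhTTLl hits 4/256; gcd=4; 4÷4/256÷4 = 1/64

P(BBHhTTLl) = 1/64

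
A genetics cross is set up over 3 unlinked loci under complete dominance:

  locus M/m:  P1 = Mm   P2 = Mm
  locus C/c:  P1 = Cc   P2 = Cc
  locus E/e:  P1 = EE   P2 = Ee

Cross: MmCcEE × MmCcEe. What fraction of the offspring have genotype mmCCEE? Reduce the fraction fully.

MmCcEE gametes: MCE×2, McE×2, mCE×2, mcE×2
MmCcEe gametes: MCE×1, MCe×1, McE×1, Mce×1, mCE×1, mCe×1, mcE×1, mce×1
MmCcEE×MmCcEe grid (8·8=64): MMCCEE=2 MMCCEe=2 MMCcEE=4 MMCcEe=4 MMccEE=2 MMccEe=2 MmCCEE=4 MmCCEe=4 MmCcEE=8 MmCcEe=8 MmccEE=4 MmccEe=4 mmCCEE=2 mmCCEe=2 mmCcEE=4 mmCcEe=4 mmccEE=2 mmccEe=2
mmCCEE hits 2/64; gcd=2; 2÷2/64÷2 = 1/32

P(mmCCEE) = 1/32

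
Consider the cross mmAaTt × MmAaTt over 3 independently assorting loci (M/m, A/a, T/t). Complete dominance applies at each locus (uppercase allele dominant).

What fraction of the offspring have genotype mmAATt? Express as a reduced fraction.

P(mmAATt) = 1/16

mmAaTt gametes: mAT×2, mAt×2, maT×2, mat×2
MmAaTt gametes: MAT×1, MAt×1, MaT×1, Mat×1, mAT×1, mAt×1, maT×1, mat×1
mmAaTt×MmAaTt grid (8·8=64): MmAATT=2 MmAATt=4 MmAAtt=2 MmAaTT=4 MmAaTt=8 MmAatt=4 MmaaTT=2 MmaaTt=4 Mmaatt=2 mmAATT=2 mmAATt=4 mmAAtt=2 mmAaTT=4 mmAaTt=8 mmAatt=4 mmaaTT=2 mmaaTt=4 mmaatt=2
mmAATt hits 4/64; gcd=4; 4÷4/64÷4 = 1/16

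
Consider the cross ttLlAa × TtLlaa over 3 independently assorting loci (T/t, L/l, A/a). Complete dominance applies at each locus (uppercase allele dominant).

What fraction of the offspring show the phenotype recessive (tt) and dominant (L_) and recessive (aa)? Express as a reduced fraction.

P(tt L_ aa) = 3/16

ttLlAa gametes: tLA×2, tLa×2, tlA×2, tla×2
TtLlaa gametes: TLa×2, Tla×2, tLa×2, tla×2
ttLlAa×TtLlaa grid (8·8=64): TtLLAa=4 TtLLaa=4 TtLlAa=8 TtLlaa=8 TtllAa=4 Ttllaa=4 ttLLAa=4 ttLLaa=4 ttLlAa=8 ttLlaa=8 ttllAa=4 ttllaa=4
tt L_ aa hits 12/64; gcd=4; 12÷4/64÷4 = 3/16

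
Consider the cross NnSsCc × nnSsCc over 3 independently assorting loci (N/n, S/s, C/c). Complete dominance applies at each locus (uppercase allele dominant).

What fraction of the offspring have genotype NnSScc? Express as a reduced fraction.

NnSsCc gametes: NSC×1, NSc×1, NsC×1, Nsc×1, nSC×1, nSc×1, nsC×1, nsc×1
nnSsCc gametes: nSC×2, nSc×2, nsC×2, nsc×2
NnSsCc×nnSsCc grid (8·8=64): NnSSCC=2 NnSSCc=4 NnSScc=2 NnSsCC=4 NnSsCc=8 NnSscc=4 NnssCC=2 NnssCc=4 Nnsscc=2 nnSSCC=2 nnSSCc=4 nnSScc=2 nnSsCC=4 nnSsCc=8 nnSscc=4 nnssCC=2 nnssCc=4 nnsscc=2
NnSScc hits 2/64; gcd=2; 2÷2/64÷2 = 1/32

P(NnSScc) = 1/32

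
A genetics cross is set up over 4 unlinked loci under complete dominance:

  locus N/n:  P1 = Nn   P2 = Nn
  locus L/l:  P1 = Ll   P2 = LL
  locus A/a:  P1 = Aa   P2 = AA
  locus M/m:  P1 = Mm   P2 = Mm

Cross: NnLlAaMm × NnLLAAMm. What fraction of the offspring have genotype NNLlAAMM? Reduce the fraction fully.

NnLlAaMm gametes: NLAM×1, NLAm×1, NLaM×1, NLam×1, NlAM×1, NlAm×1, NlaM×1, Nlam×1, nLAM×1, nLAm×1, nLaM×1, nLam×1, nlAM×1, nlAm×1, nlaM×1, nlam×1
NnLLAAMm gametes: NLAM×4, NLAm×4, nLAM×4, nLAm×4
NnLlAaMm×NnLLAAMm grid (16·16=256): NNLLAAMM=4 NNLLAAMm=8 NNLLAAmm=4 NNLLAaMM=4 NNLLAaMm=8 NNLLAamm=4 NNLlAAMM=4 NNLlAAMm=8 NNLlAAmm=4 NNLlAaMM=4 NNLlAaMm=8 NNLlAamm=4 NnLLAAMM=8 NnLLAAMm=16 NnLLAAmm=8 NnLLAaMM=8 NnLLAaMm=16 NnLLAamm=8 NnLlAAMM=8 NnLlAAMm=16 NnLlAAmm=8 NnLlAaMM=8 NnLlAaMm=16 NnLlAamm=8 nnLLAAMM=4 nnLLAAMm=8 nnLLAAmm=4 nnLLAaMM=4 nnLLAaMm=8 nnLLAamm=4 nnLlAAMM=4 nnLlAAMm=8 nnLlAAmm=4 nnLlAaMM=4 nnLlAaMm=8 nnLlAamm=4
NNLlAAMM hits 4/256; gcd=4; 4÷4/256÷4 = 1/64

P(NNLlAAMM) = 1/64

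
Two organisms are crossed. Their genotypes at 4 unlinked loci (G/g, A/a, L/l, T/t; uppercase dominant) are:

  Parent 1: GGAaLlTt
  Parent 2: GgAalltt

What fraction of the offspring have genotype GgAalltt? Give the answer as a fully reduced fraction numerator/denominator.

P(GgAalltt) = 1/16

GGAaLlTt gametes: GALT×2, GALt×2, GAlT×2, GAlt×2, GaLT×2, GaLt×2, GalT×2, Galt×2
GgAalltt gametes: GAlt×4, Galt×4, gAlt×4, galt×4
GGAaLlTt×GgAalltt grid (16·16=256): GGAALlTt=8 GGAALltt=8 GGAAllTt=8 GGAAlltt=8 GGAaLlTt=16 GGAaLltt=16 GGAallTt=16 GGAalltt=16 GGaaLlTt=8 GGaaLltt=8 GGaallTt=8 GGaalltt=8 GgAALlTt=8 GgAALltt=8 GgAAllTt=8 GgAAlltt=8 GgAaLlTt=16 GgAaLltt=16 GgAallTt=16 GgAalltt=16 GgaaLlTt=8 GgaaLltt=8 GgaallTt=8 Ggaalltt=8
GgAalltt hits 16/256; gcd=16; 16÷16/256÷16 = 1/16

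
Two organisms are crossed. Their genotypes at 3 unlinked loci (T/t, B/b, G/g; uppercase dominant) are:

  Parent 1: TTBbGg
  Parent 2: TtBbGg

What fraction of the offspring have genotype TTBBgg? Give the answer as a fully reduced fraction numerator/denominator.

P(TTBBgg) = 1/32

TTBbGg gametes: TBG×2, TBg×2, TbG×2, Tbg×2
TtBbGg gametes: TBG×1, TBg×1, TbG×1, Tbg×1, tBG×1, tBg×1, tbG×1, tbg×1
TTBbGg×TtBbGg grid (8·8=64): TTBBGG=2 TTBBGg=4 TTBBgg=2 TTBbGG=4 TTBbGg=8 TTBbgg=4 TTbbGG=2 TTbbGg=4 TTbbgg=2 TtBBGG=2 TtBBGg=4 TtBBgg=2 TtBbGG=4 TtBbGg=8 TtBbgg=4 TtbbGG=2 TtbbGg=4 Ttbbgg=2
TTBBgg hits 2/64; gcd=2; 2÷2/64÷2 = 1/32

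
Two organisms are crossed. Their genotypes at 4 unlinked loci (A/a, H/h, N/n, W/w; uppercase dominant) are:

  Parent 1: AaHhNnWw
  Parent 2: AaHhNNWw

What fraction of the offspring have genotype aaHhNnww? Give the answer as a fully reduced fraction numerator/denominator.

P(aaHhNnww) = 1/64

AaHhNnWw gametes: AHNW×1, AHNw×1, AHnW×1, AHnw×1, AhNW×1, AhNw×1, AhnW×1, Ahnw×1, aHNW×1, aHNw×1, aHnW×1, aHnw×1, ahNW×1, ahNw×1, ahnW×1, ahnw×1
AaHhNNWw gametes: AHNW×2, AHNw×2, AhNW×2, AhNw×2, aHNW×2, aHNw×2, ahNW×2, ahNw×2
AaHhNnWw×AaHhNNWw grid (16·16=256): AAHHNNWW=2 AAHHNNWw=4 AAHHNNww=2 AAHHNnWW=2 AAHHNnWw=4 AAHHNnww=2 AAHhNNWW=4 AAHhNNWw=8 AAHhNNww=4 AAHhNnWW=4 AAHhNnWw=8 AAHhNnww=4 AAhhNNWW=2 AAhhNNWw=4 AAhhNNww=2 AAhhNnWW=2 AAhhNnWw=4 AAhhNnww=2 AaHHNNWW=4 AaHHNNWw=8 AaHHNNww=4 AaHHNnWW=4 AaHHNnWw=8 AaHHNnww=4 AaHhNNWW=8 AaHhNNWw=16 AaHhNNww=8 AaHhNnWW=8 AaHhNnWw=16 AaHhNnww=8 AahhNNWW=4 AahhNNWw=8 AahhNNww=4 AahhNnWW=4 AahhNnWw=8 AahhNnww=4 aaHHNNWW=2 aaHHNNWw=4 aaHHNNww=2 aaHHNnWW=2 aaHHNnWw=4 aaHHNnww=2 aaHhNNWW=4 aaHhNNWw=8 aaHhNNww=4 aaHhNnWW=4 aaHhNnWw=8 aaHhNnww=4 aahhNNWW=2 aahhNNWw=4 aahhNNww=2 aahhNnWW=2 aahhNnWw=4 aahhNnww=2
aaHhNnww hits 4/256; gcd=4; 4÷4/256÷4 = 1/64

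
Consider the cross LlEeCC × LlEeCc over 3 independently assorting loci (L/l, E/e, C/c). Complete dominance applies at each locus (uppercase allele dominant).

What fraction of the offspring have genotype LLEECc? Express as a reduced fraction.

P(LLEECc) = 1/32

LlEeCC gametes: LEC×2, LeC×2, lEC×2, leC×2
LlEeCc gametes: LEC×1, LEc×1, LeC×1, Lec×1, lEC×1, lEc×1, leC×1, lec×1
LlEeCC×LlEeCc grid (8·8=64): LLEECC=2 LLEECc=2 LLEeCC=4 LLEeCc=4 LLeeCC=2 LLeeCc=2 LlEECC=4 LlEECc=4 LlEeCC=8 LlEeCc=8 LleeCC=4 LleeCc=4 llEECC=2 llEECc=2 llEeCC=4 llEeCc=4 lleeCC=2 lleeCc=2
LLEECc hits 2/64; gcd=2; 2÷2/64÷2 = 1/32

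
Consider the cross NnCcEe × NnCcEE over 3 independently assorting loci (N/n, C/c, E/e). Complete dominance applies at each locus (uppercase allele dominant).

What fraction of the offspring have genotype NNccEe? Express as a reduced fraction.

P(NNccEe) = 1/32

NnCcEe gametes: NCE×1, NCe×1, NcE×1, Nce×1, nCE×1, nCe×1, ncE×1, nce×1
NnCcEE gametes: NCE×2, NcE×2, nCE×2, ncE×2
NnCcEe×NnCcEE grid (8·8=64): NNCCEE=2 NNCCEe=2 NNCcEE=4 NNCcEe=4 NNccEE=2 NNccEe=2 NnCCEE=4 NnCCEe=4 NnCcEE=8 NnCcEe=8 NnccEE=4 NnccEe=4 nnCCEE=2 nnCCEe=2 nnCcEE=4 nnCcEe=4 nnccEE=2 nnccEe=2
NNccEe hits 2/64; gcd=2; 2÷2/64÷2 = 1/32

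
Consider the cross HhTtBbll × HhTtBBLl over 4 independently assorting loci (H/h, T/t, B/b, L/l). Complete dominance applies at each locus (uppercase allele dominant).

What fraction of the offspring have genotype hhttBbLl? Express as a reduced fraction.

P(hhttBbLl) = 1/64

HhTtBbll gametes: HTBl×2, HTbl×2, HtBl×2, Htbl×2, hTBl×2, hTbl×2, htBl×2, htbl×2
HhTtBBLl gametes: HTBL×2, HTBl×2, HtBL×2, HtBl×2, hTBL×2, hTBl×2, htBL×2, htBl×2
HhTtBbll×HhTtBBLl grid (16·16=256): HHTTBBLl=4 HHTTBBll=4 HHTTBbLl=4 HHTTBbll=4 HHTtBBLl=8 HHTtBBll=8 HHTtBbLl=8 HHTtBbll=8 HHttBBLl=4 HHttBBll=4 HHttBbLl=4 HHttBbll=4 HhTTBBLl=8 HhTTBBll=8 HhTTBbLl=8 HhTTBbll=8 HhTtBBLl=16 HhTtBBll=16 HhTtBbLl=16 HhTtBbll=16 HhttBBLl=8 HhttBBll=8 HhttBbLl=8 HhttBbll=8 hhTTBBLl=4 hhTTBBll=4 hhTTBbLl=4 hhTTBbll=4 hhTtBBLl=8 hhTtBBll=8 hhTtBbLl=8 hhTtBbll=8 hhttBBLl=4 hhttBBll=4 hhttBbLl=4 hhttBbll=4
hhttBbLl hits 4/256; gcd=4; 4÷4/256÷4 = 1/64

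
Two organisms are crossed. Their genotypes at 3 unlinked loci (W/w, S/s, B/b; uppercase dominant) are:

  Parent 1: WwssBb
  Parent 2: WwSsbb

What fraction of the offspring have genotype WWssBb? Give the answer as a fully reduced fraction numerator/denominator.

WwssBb gametes: WsB×2, Wsb×2, wsB×2, wsb×2
WwSsbb gametes: WSb×2, Wsb×2, wSb×2, wsb×2
WwssBb×WwSsbb grid (8·8=64): WWSsBb=4 WWSsbb=4 WWssBb=4 WWssbb=4 WwSsBb=8 WwSsbb=8 WwssBb=8 Wwssbb=8 wwSsBb=4 wwSsbb=4 wwssBb=4 wwssbb=4
WWssBb hits 4/64; gcd=4; 4÷4/64÷4 = 1/16

P(WWssBb) = 1/16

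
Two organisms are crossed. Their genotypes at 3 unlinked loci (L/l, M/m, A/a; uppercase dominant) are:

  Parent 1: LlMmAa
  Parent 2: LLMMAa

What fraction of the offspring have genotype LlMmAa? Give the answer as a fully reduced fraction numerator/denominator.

LlMmAa gametes: LMA×1, LMa×1, LmA×1, Lma×1, lMA×1, lMa×1, lmA×1, lma×1
LLMMAa gametes: LMA×4, LMa×4
LlMmAa×LLMMAa grid (8·8=64): LLMMAA=4 LLMMAa=8 LLMMaa=4 LLMmAA=4 LLMmAa=8 LLMmaa=4 LlMMAA=4 LlMMAa=8 LlMMaa=4 LlMmAA=4 LlMmAa=8 LlMmaa=4
LlMmAa hits 8/64; gcd=8; 8÷8/64÷8 = 1/8

P(LlMmAa) = 1/8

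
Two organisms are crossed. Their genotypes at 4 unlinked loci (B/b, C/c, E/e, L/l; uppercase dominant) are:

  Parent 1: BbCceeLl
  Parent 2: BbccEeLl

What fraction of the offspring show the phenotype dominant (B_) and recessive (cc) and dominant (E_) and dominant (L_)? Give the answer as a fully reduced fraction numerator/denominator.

P(B_ cc E_ L_) = 9/64

BbCceeLl gametes: BCeL×2, BCel×2, BceL×2, Bcel×2, bCeL×2, bCel×2, bceL×2, bcel×2
BbccEeLl gametes: BcEL×2, BcEl×2, BceL×2, Bcel×2, bcEL×2, bcEl×2, bceL×2, bcel×2
BbCceeLl×BbccEeLl grid (16·16=256): BBCcEeLL=4 BBCcEeLl=8 BBCcEell=4 BBCceeLL=4 BBCceeLl=8 BBCceell=4 BBccEeLL=4 BBccEeLl=8 BBccEell=4 BBcceeLL=4 BBcceeLl=8 BBcceell=4 BbCcEeLL=8 BbCcEeLl=16 BbCcEell=8 BbCceeLL=8 BbCceeLl=16 BbCceell=8 BbccEeLL=8 BbccEeLl=16 BbccEell=8 BbcceeLL=8 BbcceeLl=16 Bbcceell=8 bbCcEeLL=4 bbCcEeLl=8 bbCcEell=4 bbCceeLL=4 bbCceeLl=8 bbCceell=4 bbccEeLL=4 bbccEeLl=8 bbccEell=4 bbcceeLL=4 bbcceeLl=8 bbcceell=4
B_ cc E_ L_ hits 36/256; gcd=4; 36÷4/256÷4 = 9/64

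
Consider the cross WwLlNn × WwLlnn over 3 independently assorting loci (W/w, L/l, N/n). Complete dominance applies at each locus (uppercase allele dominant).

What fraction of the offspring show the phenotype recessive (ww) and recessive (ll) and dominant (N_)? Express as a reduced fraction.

WwLlNn gametes: WLN×1, WLn×1, WlN×1, Wln×1, wLN×1, wLn×1, wlN×1, wln×1
WwLlnn gametes: WLn×2, Wln×2, wLn×2, wln×2
WwLlNn×WwLlnn grid (8·8=64): WWLLNn=2 WWLLnn=2 WWLlNn=4 WWLlnn=4 WWllNn=2 WWllnn=2 WwLLNn=4 WwLLnn=4 WwLlNn=8 WwLlnn=8 WwllNn=4 Wwllnn=4 wwLLNn=2 wwLLnn=2 wwLlNn=4 wwLlnn=4 wwllNn=2 wwllnn=2
ww ll N_ hits 2/64; gcd=2; 2÷2/64÷2 = 1/32

P(ww ll N_) = 1/32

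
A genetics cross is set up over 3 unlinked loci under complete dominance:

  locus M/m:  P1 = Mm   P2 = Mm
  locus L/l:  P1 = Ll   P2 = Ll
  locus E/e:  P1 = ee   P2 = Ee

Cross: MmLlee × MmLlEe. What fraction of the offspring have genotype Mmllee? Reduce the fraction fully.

P(Mmllee) = 1/16

MmLlee gametes: MLe×2, Mle×2, mLe×2, mle×2
MmLlEe gametes: MLE×1, MLe×1, MlE×1, Mle×1, mLE×1, mLe×1, mlE×1, mle×1
MmLlee×MmLlEe grid (8·8=64): MMLLEe=2 MMLLee=2 MMLlEe=4 MMLlee=4 MMllEe=2 MMllee=2 MmLLEe=4 MmLLee=4 MmLlEe=8 MmLlee=8 MmllEe=4 Mmllee=4 mmLLEe=2 mmLLee=2 mmLlEe=4 mmLlee=4 mmllEe=2 mmllee=2
Mmllee hits 4/64; gcd=4; 4÷4/64÷4 = 1/16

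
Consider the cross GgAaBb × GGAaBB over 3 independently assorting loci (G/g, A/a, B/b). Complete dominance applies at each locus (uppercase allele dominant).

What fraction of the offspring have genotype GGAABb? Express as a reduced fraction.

GgAaBb gametes: GAB×1, GAb×1, GaB×1, Gab×1, gAB×1, gAb×1, gaB×1, gab×1
GGAaBB gametes: GAB×4, GaB×4
GgAaBb×GGAaBB grid (8·8=64): GGAABB=4 GGAABb=4 GGAaBB=8 GGAaBb=8 GGaaBB=4 GGaaBb=4 GgAABB=4 GgAABb=4 GgAaBB=8 GgAaBb=8 GgaaBB=4 GgaaBb=4
GGAABb hits 4/64; gcd=4; 4÷4/64÷4 = 1/16

P(GGAABb) = 1/16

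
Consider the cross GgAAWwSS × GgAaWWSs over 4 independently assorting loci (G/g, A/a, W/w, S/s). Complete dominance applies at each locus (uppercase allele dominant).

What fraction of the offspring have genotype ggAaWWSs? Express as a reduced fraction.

P(ggAaWWSs) = 1/32

GgAAWwSS gametes: GAWS×4, GAwS×4, gAWS×4, gAwS×4
GgAaWWSs gametes: GAWS×2, GAWs×2, GaWS×2, GaWs×2, gAWS×2, gAWs×2, gaWS×2, gaWs×2
GgAAWwSS×GgAaWWSs grid (16·16=256): GGAAWWSS=8 GGAAWWSs=8 GGAAWwSS=8 GGAAWwSs=8 GGAaWWSS=8 GGAaWWSs=8 GGAaWwSS=8 GGAaWwSs=8 GgAAWWSS=16 GgAAWWSs=16 GgAAWwSS=16 GgAAWwSs=16 GgAaWWSS=16 GgAaWWSs=16 GgAaWwSS=16 GgAaWwSs=16 ggAAWWSS=8 ggAAWWSs=8 ggAAWwSS=8 ggAAWwSs=8 ggAaWWSS=8 ggAaWWSs=8 ggAaWwSS=8 ggAaWwSs=8
ggAaWWSs hits 8/256; gcd=8; 8÷8/256÷8 = 1/32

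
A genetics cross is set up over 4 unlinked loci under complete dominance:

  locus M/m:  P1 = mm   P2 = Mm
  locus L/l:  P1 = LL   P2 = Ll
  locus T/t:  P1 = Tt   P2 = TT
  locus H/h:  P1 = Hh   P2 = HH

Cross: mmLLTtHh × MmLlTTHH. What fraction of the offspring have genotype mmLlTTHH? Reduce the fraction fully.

P(mmLlTTHH) = 1/16

mmLLTtHh gametes: mLTH×4, mLTh×4, mLtH×4, mLth×4
MmLlTTHH gametes: MLTH×4, MlTH×4, mLTH×4, mlTH×4
mmLLTtHh×MmLlTTHH grid (16·16=256): MmLLTTHH=16 MmLLTTHh=16 MmLLTtHH=16 MmLLTtHh=16 MmLlTTHH=16 MmLlTTHh=16 MmLlTtHH=16 MmLlTtHh=16 mmLLTTHH=16 mmLLTTHh=16 mmLLTtHH=16 mmLLTtHh=16 mmLlTTHH=16 mmLlTTHh=16 mmLlTtHH=16 mmLlTtHh=16
mmLlTTHH hits 16/256; gcd=16; 16÷16/256÷16 = 1/16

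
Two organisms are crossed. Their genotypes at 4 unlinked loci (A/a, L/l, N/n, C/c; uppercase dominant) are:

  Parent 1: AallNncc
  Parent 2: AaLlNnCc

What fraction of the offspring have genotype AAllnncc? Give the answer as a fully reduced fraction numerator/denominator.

AallNncc gametes: AlNc×4, Alnc×4, alNc×4, alnc×4
AaLlNnCc gametes: ALNC×1, ALNc×1, ALnC×1, ALnc×1, AlNC×1, AlNc×1, AlnC×1, Alnc×1, aLNC×1, aLNc×1, aLnC×1, aLnc×1, alNC×1, alNc×1, alnC×1, alnc×1
AallNncc×AaLlNnCc grid (16·16=256): AALlNNCc=4 AALlNNcc=4 AALlNnCc=8 AALlNncc=8 AALlnnCc=4 AALlnncc=4 AAllNNCc=4 AAllNNcc=4 AAllNnCc=8 AAllNncc=8 AAllnnCc=4 AAllnncc=4 AaLlNNCc=8 AaLlNNcc=8 AaLlNnCc=16 AaLlNncc=16 AaLlnnCc=8 AaLlnncc=8 AallNNCc=8 AallNNcc=8 AallNnCc=16 AallNncc=16 AallnnCc=8 Aallnncc=8 aaLlNNCc=4 aaLlNNcc=4 aaLlNnCc=8 aaLlNncc=8 aaLlnnCc=4 aaLlnncc=4 aallNNCc=4 aallNNcc=4 aallNnCc=8 aallNncc=8 aallnnCc=4 aallnncc=4
AAllnncc hits 4/256; gcd=4; 4÷4/256÷4 = 1/64

P(AAllnncc) = 1/64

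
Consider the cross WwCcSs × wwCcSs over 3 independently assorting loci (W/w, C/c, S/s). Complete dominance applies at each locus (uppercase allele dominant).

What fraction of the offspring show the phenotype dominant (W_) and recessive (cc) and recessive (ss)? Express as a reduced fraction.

WwCcSs gametes: WCS×1, WCs×1, WcS×1, Wcs×1, wCS×1, wCs×1, wcS×1, wcs×1
wwCcSs gametes: wCS×2, wCs×2, wcS×2, wcs×2
WwCcSs×wwCcSs grid (8·8=64): WwCCSS=2 WwCCSs=4 WwCCss=2 WwCcSS=4 WwCcSs=8 WwCcss=4 WwccSS=2 WwccSs=4 Wwccss=2 wwCCSS=2 wwCCSs=4 wwCCss=2 wwCcSS=4 wwCcSs=8 wwCcss=4 wwccSS=2 wwccSs=4 wwccss=2
W_ cc ss hits 2/64; gcd=2; 2÷2/64÷2 = 1/32

P(W_ cc ss) = 1/32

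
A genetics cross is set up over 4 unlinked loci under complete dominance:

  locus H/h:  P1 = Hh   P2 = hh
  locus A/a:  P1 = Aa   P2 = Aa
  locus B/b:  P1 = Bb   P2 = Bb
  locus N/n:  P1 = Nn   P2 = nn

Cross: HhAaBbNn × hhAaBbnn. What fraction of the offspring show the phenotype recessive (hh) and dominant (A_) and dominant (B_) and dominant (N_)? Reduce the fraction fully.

P(hh A_ B_ N_) = 9/64

HhAaBbNn gametes: HABN×1, HABn×1, HAbN×1, HAbn×1, HaBN×1, HaBn×1, HabN×1, Habn×1, hABN×1, hABn×1, hAbN×1, hAbn×1, haBN×1, haBn×1, habN×1, habn×1
hhAaBbnn gametes: hABn×4, hAbn×4, haBn×4, habn×4
HhAaBbNn×hhAaBbnn grid (16·16=256): HhAABBNn=4 HhAABBnn=4 HhAABbNn=8 HhAABbnn=8 HhAAbbNn=4 HhAAbbnn=4 HhAaBBNn=8 HhAaBBnn=8 HhAaBbNn=16 HhAaBbnn=16 HhAabbNn=8 HhAabbnn=8 HhaaBBNn=4 HhaaBBnn=4 HhaaBbNn=8 HhaaBbnn=8 HhaabbNn=4 Hhaabbnn=4 hhAABBNn=4 hhAABBnn=4 hhAABbNn=8 hhAABbnn=8 hhAAbbNn=4 hhAAbbnn=4 hhAaBBNn=8 hhAaBBnn=8 hhAaBbNn=16 hhAaBbnn=16 hhAabbNn=8 hhAabbnn=8 hhaaBBNn=4 hhaaBBnn=4 hhaaBbNn=8 hhaaBbnn=8 hhaabbNn=4 hhaabbnn=4
hh A_ B_ N_ hits 36/256; gcd=4; 36÷4/256÷4 = 9/64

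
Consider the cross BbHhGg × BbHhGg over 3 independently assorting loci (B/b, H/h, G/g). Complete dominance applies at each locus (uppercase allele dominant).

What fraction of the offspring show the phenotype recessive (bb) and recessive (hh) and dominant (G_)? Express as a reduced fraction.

P(bb hh G_) = 3/64

BbHhGg gametes: BHG×1, BHg×1, BhG×1, Bhg×1, bHG×1, bHg×1, bhG×1, bhg×1
BbHhGg gametes: BHG×1, BHg×1, BhG×1, Bhg×1, bHG×1, bHg×1, bhG×1, bhg×1
BbHhGg×BbHhGg grid (8·8=64): BBHHGG=1 BBHHGg=2 BBHHgg=1 BBHhGG=2 BBHhGg=4 BBHhgg=2 BBhhGG=1 BBhhGg=2 BBhhgg=1 BbHHGG=2 BbHHGg=4 BbHHgg=2 BbHhGG=4 BbHhGg=8 BbHhgg=4 BbhhGG=2 BbhhGg=4 Bbhhgg=2 bbHHGG=1 bbHHGg=2 bbHHgg=1 bbHhGG=2 bbHhGg=4 bbHhgg=2 bbhhGG=1 bbhhGg=2 bbhhgg=1
bb hh G_ hits 3/64; gcd=1; 3÷1/64÷1 = 3/64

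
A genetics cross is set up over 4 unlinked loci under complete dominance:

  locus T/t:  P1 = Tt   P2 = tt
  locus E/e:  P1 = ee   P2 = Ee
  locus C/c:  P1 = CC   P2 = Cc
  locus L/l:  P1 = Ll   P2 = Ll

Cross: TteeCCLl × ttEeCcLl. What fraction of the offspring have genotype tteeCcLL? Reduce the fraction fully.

TteeCCLl gametes: TeCL×4, TeCl×4, teCL×4, teCl×4
ttEeCcLl gametes: tECL×2, tECl×2, tEcL×2, tEcl×2, teCL×2, teCl×2, tecL×2, tecl×2
TteeCCLl×ttEeCcLl grid (16·16=256): TtEeCCLL=8 TtEeCCLl=16 TtEeCCll=8 TtEeCcLL=8 TtEeCcLl=16 TtEeCcll=8 TteeCCLL=8 TteeCCLl=16 TteeCCll=8 TteeCcLL=8 TteeCcLl=16 TteeCcll=8 ttEeCCLL=8 ttEeCCLl=16 ttEeCCll=8 ttEeCcLL=8 ttEeCcLl=16 ttEeCcll=8 tteeCCLL=8 tteeCCLl=16 tteeCCll=8 tteeCcLL=8 tteeCcLl=16 tteeCcll=8
tteeCcLL hits 8/256; gcd=8; 8÷8/256÷8 = 1/32

P(tteeCcLL) = 1/32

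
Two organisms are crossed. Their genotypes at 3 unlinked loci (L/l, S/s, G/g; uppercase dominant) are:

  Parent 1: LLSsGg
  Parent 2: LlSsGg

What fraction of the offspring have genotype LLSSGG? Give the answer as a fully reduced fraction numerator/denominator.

LLSsGg gametes: LSG×2, LSg×2, LsG×2, Lsg×2
LlSsGg gametes: LSG×1, LSg×1, LsG×1, Lsg×1, lSG×1, lSg×1, lsG×1, lsg×1
LLSsGg×LlSsGg grid (8·8=64): LLSSGG=2 LLSSGg=4 LLSSgg=2 LLSsGG=4 LLSsGg=8 LLSsgg=4 LLssGG=2 LLssGg=4 LLssgg=2 LlSSGG=2 LlSSGg=4 LlSSgg=2 LlSsGG=4 LlSsGg=8 LlSsgg=4 LlssGG=2 LlssGg=4 Llssgg=2
LLSSGG hits 2/64; gcd=2; 2÷2/64÷2 = 1/32

P(LLSSGG) = 1/32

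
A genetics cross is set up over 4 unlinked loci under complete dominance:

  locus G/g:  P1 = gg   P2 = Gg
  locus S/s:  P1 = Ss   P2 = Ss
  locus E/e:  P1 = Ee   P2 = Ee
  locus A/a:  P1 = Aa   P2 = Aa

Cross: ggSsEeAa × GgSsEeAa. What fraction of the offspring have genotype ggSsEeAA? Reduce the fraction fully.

P(ggSsEeAA) = 1/32

ggSsEeAa gametes: gSEA×2, gSEa×2, gSeA×2, gSea×2, gsEA×2, gsEa×2, gseA×2, gsea×2
GgSsEeAa gametes: GSEA×1, GSEa×1, GSeA×1, GSea×1, GsEA×1, GsEa×1, GseA×1, Gsea×1, gSEA×1, gSEa×1, gSeA×1, gSea×1, gsEA×1, gsEa×1, gseA×1, gsea×1
ggSsEeAa×GgSsEeAa grid (16·16=256): GgSSEEAA=2 GgSSEEAa=4 GgSSEEaa=2 GgSSEeAA=4 GgSSEeAa=8 GgSSEeaa=4 GgSSeeAA=2 GgSSeeAa=4 GgSSeeaa=2 GgSsEEAA=4 GgSsEEAa=8 GgSsEEaa=4 GgSsEeAA=8 GgSsEeAa=16 GgSsEeaa=8 GgSseeAA=4 GgSseeAa=8 GgSseeaa=4 GgssEEAA=2 GgssEEAa=4 GgssEEaa=2 GgssEeAA=4 GgssEeAa=8 GgssEeaa=4 GgsseeAA=2 GgsseeAa=4 Ggsseeaa=2 ggSSEEAA=2 ggSSEEAa=4 ggSSEEaa=2 ggSSEeAA=4 ggSSEeAa=8 ggSSEeaa=4 ggSSeeAA=2 ggSSeeAa=4 ggSSeeaa=2 ggSsEEAA=4 ggSsEEAa=8 ggSsEEaa=4 ggSsEeAA=8 ggSsEeAa=16 ggSsEeaa=8 ggSseeAA=4 ggSseeAa=8 ggSseeaa=4 ggssEEAA=2 ggssEEAa=4 ggssEEaa=2 ggssEeAA=4 ggssEeAa=8 ggssEeaa=4 ggsseeAA=2 ggsseeAa=4 ggsseeaa=2
ggSsEeAA hits 8/256; gcd=8; 8÷8/256÷8 = 1/32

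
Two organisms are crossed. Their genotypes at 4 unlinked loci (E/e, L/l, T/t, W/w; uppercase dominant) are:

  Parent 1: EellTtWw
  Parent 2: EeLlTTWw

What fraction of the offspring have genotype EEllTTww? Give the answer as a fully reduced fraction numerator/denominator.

P(EEllTTww) = 1/64

EellTtWw gametes: ElTW×2, ElTw×2, EltW×2, Eltw×2, elTW×2, elTw×2, eltW×2, eltw×2
EeLlTTWw gametes: ELTW×2, ELTw×2, ElTW×2, ElTw×2, eLTW×2, eLTw×2, elTW×2, elTw×2
EellTtWw×EeLlTTWw grid (16·16=256): EELlTTWW=4 EELlTTWw=8 EELlTTww=4 EELlTtWW=4 EELlTtWw=8 EELlTtww=4 EEllTTWW=4 EEllTTWw=8 EEllTTww=4 EEllTtWW=4 EEllTtWw=8 EEllTtww=4 EeLlTTWW=8 EeLlTTWw=16 EeLlTTww=8 EeLlTtWW=8 EeLlTtWw=16 EeLlTtww=8 EellTTWW=8 EellTTWw=16 EellTTww=8 EellTtWW=8 EellTtWw=16 EellTtww=8 eeLlTTWW=4 eeLlTTWw=8 eeLlTTww=4 eeLlTtWW=4 eeLlTtWw=8 eeLlTtww=4 eellTTWW=4 eellTTWw=8 eellTTww=4 eellTtWW=4 eellTtWw=8 eellTtww=4
EEllTTww hits 4/256; gcd=4; 4÷4/256÷4 = 1/64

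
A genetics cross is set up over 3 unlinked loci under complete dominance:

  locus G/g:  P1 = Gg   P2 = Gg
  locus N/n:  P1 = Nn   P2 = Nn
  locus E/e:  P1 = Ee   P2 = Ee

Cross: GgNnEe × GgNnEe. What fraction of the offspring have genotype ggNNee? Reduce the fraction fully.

P(ggNNee) = 1/64

GgNnEe gametes: GNE×1, GNe×1, GnE×1, Gne×1, gNE×1, gNe×1, gnE×1, gne×1
GgNnEe gametes: GNE×1, GNe×1, GnE×1, Gne×1, gNE×1, gNe×1, gnE×1, gne×1
GgNnEe×GgNnEe grid (8·8=64): GGNNEE=1 GGNNEe=2 GGNNee=1 GGNnEE=2 GGNnEe=4 GGNnee=2 GGnnEE=1 GGnnEe=2 GGnnee=1 GgNNEE=2 GgNNEe=4 GgNNee=2 GgNnEE=4 GgNnEe=8 GgNnee=4 GgnnEE=2 GgnnEe=4 Ggnnee=2 ggNNEE=1 ggNNEe=2 ggNNee=1 ggNnEE=2 ggNnEe=4 ggNnee=2 ggnnEE=1 ggnnEe=2 ggnnee=1
ggNNee hits 1/64; gcd=1; 1÷1/64÷1 = 1/64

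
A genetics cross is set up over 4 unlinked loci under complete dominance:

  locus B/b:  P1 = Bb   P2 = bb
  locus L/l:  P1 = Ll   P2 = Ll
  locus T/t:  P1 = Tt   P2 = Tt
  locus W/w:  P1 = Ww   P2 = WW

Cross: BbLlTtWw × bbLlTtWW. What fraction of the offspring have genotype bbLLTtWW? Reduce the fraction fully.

BbLlTtWw gametes: BLTW×1, BLTw×1, BLtW×1, BLtw×1, BlTW×1, BlTw×1, BltW×1, Bltw×1, bLTW×1, bLTw×1, bLtW×1, bLtw×1, blTW×1, blTw×1, bltW×1, bltw×1
bbLlTtWW gametes: bLTW×4, bLtW×4, blTW×4, bltW×4
BbLlTtWw×bbLlTtWW grid (16·16=256): BbLLTTWW=4 BbLLTTWw=4 BbLLTtWW=8 BbLLTtWw=8 BbLLttWW=4 BbLLttWw=4 BbLlTTWW=8 BbLlTTWw=8 BbLlTtWW=16 BbLlTtWw=16 BbLlttWW=8 BbLlttWw=8 BbllTTWW=4 BbllTTWw=4 BbllTtWW=8 BbllTtWw=8 BbllttWW=4 BbllttWw=4 bbLLTTWW=4 bbLLTTWw=4 bbLLTtWW=8 bbLLTtWw=8 bbLLttWW=4 bbLLttWw=4 bbLlTTWW=8 bbLlTTWw=8 bbLlTtWW=16 bbLlTtWw=16 bbLlttWW=8 bbLlttWw=8 bbllTTWW=4 bbllTTWw=4 bbllTtWW=8 bbllTtWw=8 bbllttWW=4 bbllttWw=4
bbLLTtWW hits 8/256; gcd=8; 8÷8/256÷8 = 1/32

P(bbLLTtWW) = 1/32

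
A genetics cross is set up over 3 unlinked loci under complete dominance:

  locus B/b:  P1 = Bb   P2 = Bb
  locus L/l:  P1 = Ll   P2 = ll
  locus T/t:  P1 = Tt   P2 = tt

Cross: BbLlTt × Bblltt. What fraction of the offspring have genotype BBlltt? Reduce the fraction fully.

BbLlTt gametes: BLT×1, BLt×1, BlT×1, Blt×1, bLT×1, bLt×1, blT×1, blt×1
Bblltt gametes: Blt×4, blt×4
BbLlTt×Bblltt grid (8·8=64): BBLlTt=4 BBLltt=4 BBllTt=4 BBlltt=4 BbLlTt=8 BbLltt=8 BbllTt=8 Bblltt=8 bbLlTt=4 bbLltt=4 bbllTt=4 bblltt=4
BBlltt hits 4/64; gcd=4; 4÷4/64÷4 = 1/16

P(BBlltt) = 1/16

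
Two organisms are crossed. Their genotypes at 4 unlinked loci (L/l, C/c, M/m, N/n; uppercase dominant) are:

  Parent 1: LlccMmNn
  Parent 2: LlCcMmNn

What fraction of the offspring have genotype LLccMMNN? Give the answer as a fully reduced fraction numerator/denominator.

LlccMmNn gametes: LcMN×2, LcMn×2, LcmN×2, Lcmn×2, lcMN×2, lcMn×2, lcmN×2, lcmn×2
LlCcMmNn gametes: LCMN×1, LCMn×1, LCmN×1, LCmn×1, LcMN×1, LcMn×1, LcmN×1, Lcmn×1, lCMN×1, lCMn×1, lCmN×1, lCmn×1, lcMN×1, lcMn×1, lcmN×1, lcmn×1
LlccMmNn×LlCcMmNn grid (16·16=256): LLCcMMNN=2 LLCcMMNn=4 LLCcMMnn=2 LLCcMmNN=4 LLCcMmNn=8 LLCcMmnn=4 LLCcmmNN=2 LLCcmmNn=4 LLCcmmnn=2 LLccMMNN=2 LLccMMNn=4 LLccMMnn=2 LLccMmNN=4 LLccMmNn=8 LLccMmnn=4 LLccmmNN=2 LLccmmNn=4 LLccmmnn=2 LlCcMMNN=4 LlCcMMNn=8 LlCcMMnn=4 LlCcMmNN=8 LlCcMmNn=16 LlCcMmnn=8 LlCcmmNN=4 LlCcmmNn=8 LlCcmmnn=4 LlccMMNN=4 LlccMMNn=8 LlccMMnn=4 LlccMmNN=8 LlccMmNn=16 LlccMmnn=8 LlccmmNN=4 LlccmmNn=8 Llccmmnn=4 llCcMMNN=2 llCcMMNn=4 llCcMMnn=2 llCcMmNN=4 llCcMmNn=8 llCcMmnn=4 llCcmmNN=2 llCcmmNn=4 llCcmmnn=2 llccMMNN=2 llccMMNn=4 llccMMnn=2 llccMmNN=4 llccMmNn=8 llccMmnn=4 llccmmNN=2 llccmmNn=4 llccmmnn=2
LLccMMNN hits 2/256; gcd=2; 2÷2/256÷2 = 1/128

P(LLccMMNN) = 1/128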